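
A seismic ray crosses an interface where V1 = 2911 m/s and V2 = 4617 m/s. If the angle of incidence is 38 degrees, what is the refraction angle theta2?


sin(theta1) = sin(38 deg) = 0.615661
sin(theta2) = V2/V1 * sin(theta1) = 4617/2911 * 0.615661 = 0.976472
theta2 = arcsin(0.976472) = 77.5466 degrees

77.5466


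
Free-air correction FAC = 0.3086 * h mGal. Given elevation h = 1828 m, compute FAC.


FAC = 0.3086 * h
= 0.3086 * 1828
= 564.1208 mGal

564.1208


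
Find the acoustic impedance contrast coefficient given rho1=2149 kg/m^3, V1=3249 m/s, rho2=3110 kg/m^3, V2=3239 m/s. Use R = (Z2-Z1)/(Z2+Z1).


Z1 = 2149 * 3249 = 6982101
Z2 = 3110 * 3239 = 10073290
R = (10073290 - 6982101) / (10073290 + 6982101) = 3091189 / 17055391 = 0.1812

0.1812


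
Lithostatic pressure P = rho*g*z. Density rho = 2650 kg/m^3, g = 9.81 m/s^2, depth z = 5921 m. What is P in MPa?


P = rho * g * z / 1e6
= 2650 * 9.81 * 5921 / 1e6
= 153925276.5 / 1e6
= 153.9253 MPa

153.9253


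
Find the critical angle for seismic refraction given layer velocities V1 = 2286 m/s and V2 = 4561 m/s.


V1/V2 = 2286/4561 = 0.501206
theta_c = arcsin(0.501206) = 30.0798 degrees

30.0798


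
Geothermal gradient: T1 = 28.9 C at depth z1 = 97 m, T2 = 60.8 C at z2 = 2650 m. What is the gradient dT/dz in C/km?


dT = 60.8 - 28.9 = 31.9 C
dz = 2650 - 97 = 2553 m
gradient = dT/dz * 1000 = 31.9/2553 * 1000 = 12.4951 C/km

12.4951


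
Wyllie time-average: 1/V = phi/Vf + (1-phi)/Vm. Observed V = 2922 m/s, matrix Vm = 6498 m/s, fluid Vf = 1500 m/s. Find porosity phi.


1/V - 1/Vm = 1/2922 - 1/6498 = 0.00018834
1/Vf - 1/Vm = 1/1500 - 1/6498 = 0.00051277
phi = 0.00018834 / 0.00051277 = 0.3673

0.3673


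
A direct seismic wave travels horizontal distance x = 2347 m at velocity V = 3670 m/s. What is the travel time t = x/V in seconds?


t = x / V
= 2347 / 3670
= 0.6395 s

0.6395


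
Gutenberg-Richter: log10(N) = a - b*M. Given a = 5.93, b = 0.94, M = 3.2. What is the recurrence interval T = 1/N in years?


log10(N) = 5.93 - 0.94*3.2 = 2.922
N = 10^2.922 = 835.603018
T = 1/N = 1/835.603018 = 0.0012 years

0.0012


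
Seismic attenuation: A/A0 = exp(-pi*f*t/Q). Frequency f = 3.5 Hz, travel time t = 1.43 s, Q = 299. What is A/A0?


pi*f*t/Q = pi*3.5*1.43/299 = 0.052588
A/A0 = exp(-0.052588) = 0.948771

0.948771


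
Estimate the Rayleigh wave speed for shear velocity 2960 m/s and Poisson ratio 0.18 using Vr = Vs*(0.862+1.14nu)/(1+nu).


Numerator factor = 0.862 + 1.14*0.18 = 1.0672
Denominator = 1 + 0.18 = 1.18
Vr = 2960 * 1.0672 / 1.18 = 2677.04 m/s

2677.04


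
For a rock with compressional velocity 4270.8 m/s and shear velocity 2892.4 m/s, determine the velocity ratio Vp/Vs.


Vp/Vs = 4270.8 / 2892.4
= 1.4766

1.4766


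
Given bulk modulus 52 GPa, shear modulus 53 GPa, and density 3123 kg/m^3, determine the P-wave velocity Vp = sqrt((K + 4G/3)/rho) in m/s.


First compute the effective modulus:
K + 4G/3 = 52e9 + 4*53e9/3 = 122666666666.67 Pa
Then divide by density:
122666666666.67 / 3123 = 39278471.5551 Pa/(kg/m^3)
Take the square root:
Vp = sqrt(39278471.5551) = 6267.25 m/s

6267.25


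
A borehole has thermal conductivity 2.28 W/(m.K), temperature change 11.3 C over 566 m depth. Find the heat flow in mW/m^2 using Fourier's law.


q = k * dT / dz * 1000
= 2.28 * 11.3 / 566 * 1000
= 0.045519 * 1000
= 45.5194 mW/m^2

45.5194


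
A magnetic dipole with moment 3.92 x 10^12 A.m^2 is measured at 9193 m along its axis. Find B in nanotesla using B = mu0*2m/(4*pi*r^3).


m = 3.92 x 10^12 = 3920000000000 A.m^2
2m = 7840000000000 A.m^2
r^3 = 9193^3 = 776911912057
B = (4pi*10^-7) * 7840000000000 / (4*pi * 776911912057) * 1e9
= 9852034.561658 / 9762963021618.68 * 1e9
= 1009.1234 nT

1009.1234


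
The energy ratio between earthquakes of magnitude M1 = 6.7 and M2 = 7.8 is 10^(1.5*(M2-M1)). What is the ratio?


M2 - M1 = 7.8 - 6.7 = 1.1
1.5 * 1.1 = 1.65
ratio = 10^1.65 = 44.67

44.67


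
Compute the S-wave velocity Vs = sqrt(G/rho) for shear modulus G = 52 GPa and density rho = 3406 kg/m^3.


Convert G to Pa: G = 52e9 Pa
Compute G/rho = 52e9 / 3406 = 15267175.5725
Vs = sqrt(15267175.5725) = 3907.32 m/s

3907.32


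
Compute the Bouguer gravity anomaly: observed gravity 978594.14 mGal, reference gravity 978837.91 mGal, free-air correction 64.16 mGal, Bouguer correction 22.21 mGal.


BA = g_obs - g_ref + FAC - BC
= 978594.14 - 978837.91 + 64.16 - 22.21
= -201.82 mGal

-201.82


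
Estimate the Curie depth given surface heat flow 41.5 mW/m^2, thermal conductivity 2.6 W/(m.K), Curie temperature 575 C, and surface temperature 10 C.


T_Curie - T_surf = 575 - 10 = 565 C
Convert q to W/m^2: 41.5 mW/m^2 = 0.0415 W/m^2
d = 565 * 2.6 / 0.0415 = 35397.59 m

35397.59


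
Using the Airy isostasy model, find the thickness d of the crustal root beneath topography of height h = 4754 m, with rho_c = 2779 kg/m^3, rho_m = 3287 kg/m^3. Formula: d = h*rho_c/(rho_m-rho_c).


rho_m - rho_c = 3287 - 2779 = 508
d = 4754 * 2779 / 508
= 13211366 / 508
= 26006.63 m

26006.63


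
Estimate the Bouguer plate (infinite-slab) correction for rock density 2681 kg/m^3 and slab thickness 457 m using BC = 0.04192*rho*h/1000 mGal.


BC = 0.04192 * rho * h / 1000
= 0.04192 * 2681 * 457 / 1000
= 51.3611 mGal

51.3611


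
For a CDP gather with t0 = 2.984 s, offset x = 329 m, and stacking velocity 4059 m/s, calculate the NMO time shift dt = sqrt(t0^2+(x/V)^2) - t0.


x/Vnmo = 329/4059 = 0.081054
(x/Vnmo)^2 = 0.00657
t0^2 = 8.904256
sqrt(8.904256 + 0.00657) = 2.985101
dt = 2.985101 - 2.984 = 0.001101

0.001101


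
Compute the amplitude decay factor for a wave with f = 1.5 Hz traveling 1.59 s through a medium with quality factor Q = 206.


pi*f*t/Q = pi*1.5*1.59/206 = 0.036372
A/A0 = exp(-0.036372) = 0.964281

0.964281


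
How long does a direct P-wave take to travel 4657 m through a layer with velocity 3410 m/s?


t = x / V
= 4657 / 3410
= 1.3657 s

1.3657


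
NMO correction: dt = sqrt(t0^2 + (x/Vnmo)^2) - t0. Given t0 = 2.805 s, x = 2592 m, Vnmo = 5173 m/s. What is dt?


x/Vnmo = 2592/5173 = 0.501063
(x/Vnmo)^2 = 0.251064
t0^2 = 7.868025
sqrt(7.868025 + 0.251064) = 2.849402
dt = 2.849402 - 2.805 = 0.044402

0.044402


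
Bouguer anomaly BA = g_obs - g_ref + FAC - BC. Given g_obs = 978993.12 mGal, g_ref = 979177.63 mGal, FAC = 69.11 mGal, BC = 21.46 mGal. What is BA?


BA = g_obs - g_ref + FAC - BC
= 978993.12 - 979177.63 + 69.11 - 21.46
= -136.86 mGal

-136.86


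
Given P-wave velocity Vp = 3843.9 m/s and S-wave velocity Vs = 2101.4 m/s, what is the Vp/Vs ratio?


Vp/Vs = 3843.9 / 2101.4
= 1.8292

1.8292


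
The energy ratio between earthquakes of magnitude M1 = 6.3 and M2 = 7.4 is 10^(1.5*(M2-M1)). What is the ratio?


M2 - M1 = 7.4 - 6.3 = 1.1
1.5 * 1.1 = 1.65
ratio = 10^1.65 = 44.67

44.67


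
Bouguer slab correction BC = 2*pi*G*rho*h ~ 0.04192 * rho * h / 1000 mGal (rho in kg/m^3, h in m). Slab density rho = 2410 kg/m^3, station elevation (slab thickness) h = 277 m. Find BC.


BC = 0.04192 * rho * h / 1000
= 0.04192 * 2410 * 277 / 1000
= 27.9845 mGal

27.9845


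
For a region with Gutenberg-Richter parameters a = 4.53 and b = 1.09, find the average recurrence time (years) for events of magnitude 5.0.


log10(N) = 4.53 - 1.09*5.0 = -0.92
N = 10^-0.92 = 0.120226
T = 1/N = 1/0.120226 = 8.3176 years

8.3176


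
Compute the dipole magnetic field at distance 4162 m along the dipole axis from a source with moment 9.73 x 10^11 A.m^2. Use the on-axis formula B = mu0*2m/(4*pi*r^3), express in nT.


m = 9.73 x 10^11 = 973000000000 A.m^2
2m = 1946000000000 A.m^2
r^3 = 4162^3 = 72095179528
B = (4pi*10^-7) * 1946000000000 / (4*pi * 72095179528) * 1e9
= 2445415.721554 / 905974745457.61 * 1e9
= 2699.2096 nT

2699.2096


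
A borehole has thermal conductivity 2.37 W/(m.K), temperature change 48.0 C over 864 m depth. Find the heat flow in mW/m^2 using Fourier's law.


q = k * dT / dz * 1000
= 2.37 * 48.0 / 864 * 1000
= 0.131667 * 1000
= 131.6667 mW/m^2

131.6667


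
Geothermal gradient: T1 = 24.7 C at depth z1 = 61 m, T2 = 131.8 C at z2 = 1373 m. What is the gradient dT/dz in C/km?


dT = 131.8 - 24.7 = 107.1 C
dz = 1373 - 61 = 1312 m
gradient = dT/dz * 1000 = 107.1/1312 * 1000 = 81.6311 C/km

81.6311


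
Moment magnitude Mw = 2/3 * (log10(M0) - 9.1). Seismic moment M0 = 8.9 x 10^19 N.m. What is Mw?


log10(M0) = log10(8.9 x 10^19) = 19.9494
Mw = 2/3 * (19.9494 - 9.1)
= 2/3 * 10.8494
= 7.23

7.23


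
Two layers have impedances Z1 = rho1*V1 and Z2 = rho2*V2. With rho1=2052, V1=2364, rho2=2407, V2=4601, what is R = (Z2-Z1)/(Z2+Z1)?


Z1 = 2052 * 2364 = 4850928
Z2 = 2407 * 4601 = 11074607
R = (11074607 - 4850928) / (11074607 + 4850928) = 6223679 / 15925535 = 0.3908

0.3908


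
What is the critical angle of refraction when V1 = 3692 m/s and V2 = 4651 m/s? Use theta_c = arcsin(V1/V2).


V1/V2 = 3692/4651 = 0.793808
theta_c = arcsin(0.793808) = 52.5428 degrees

52.5428


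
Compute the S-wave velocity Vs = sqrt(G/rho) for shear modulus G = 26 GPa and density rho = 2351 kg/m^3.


Convert G to Pa: G = 26e9 Pa
Compute G/rho = 26e9 / 2351 = 11059123.7771
Vs = sqrt(11059123.7771) = 3325.53 m/s

3325.53


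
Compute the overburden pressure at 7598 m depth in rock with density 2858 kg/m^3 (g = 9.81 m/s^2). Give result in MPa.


P = rho * g * z / 1e6
= 2858 * 9.81 * 7598 / 1e6
= 213024974.04 / 1e6
= 213.025 MPa

213.025


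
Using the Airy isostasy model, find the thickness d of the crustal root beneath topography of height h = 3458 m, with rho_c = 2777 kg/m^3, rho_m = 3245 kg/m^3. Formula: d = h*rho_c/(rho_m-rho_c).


rho_m - rho_c = 3245 - 2777 = 468
d = 3458 * 2777 / 468
= 9602866 / 468
= 20518.94 m

20518.94


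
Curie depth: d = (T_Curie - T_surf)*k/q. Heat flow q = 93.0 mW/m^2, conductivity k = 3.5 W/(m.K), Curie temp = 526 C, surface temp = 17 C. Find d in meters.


T_Curie - T_surf = 526 - 17 = 509 C
Convert q to W/m^2: 93.0 mW/m^2 = 0.093 W/m^2
d = 509 * 3.5 / 0.093 = 19155.91 m

19155.91


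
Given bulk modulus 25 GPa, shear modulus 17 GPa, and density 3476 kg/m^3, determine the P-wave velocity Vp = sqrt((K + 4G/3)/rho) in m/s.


First compute the effective modulus:
K + 4G/3 = 25e9 + 4*17e9/3 = 47666666666.67 Pa
Then divide by density:
47666666666.67 / 3476 = 13713080.1688 Pa/(kg/m^3)
Take the square root:
Vp = sqrt(13713080.1688) = 3703.12 m/s

3703.12


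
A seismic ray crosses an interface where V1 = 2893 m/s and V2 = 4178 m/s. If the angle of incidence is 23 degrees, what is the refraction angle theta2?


sin(theta1) = sin(23 deg) = 0.390731
sin(theta2) = V2/V1 * sin(theta1) = 4178/2893 * 0.390731 = 0.564284
theta2 = arcsin(0.564284) = 34.3526 degrees

34.3526


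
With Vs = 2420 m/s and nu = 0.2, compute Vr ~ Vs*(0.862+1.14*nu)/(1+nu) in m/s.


Numerator factor = 0.862 + 1.14*0.2 = 1.09
Denominator = 1 + 0.2 = 1.2
Vr = 2420 * 1.09 / 1.2 = 2198.17 m/s

2198.17


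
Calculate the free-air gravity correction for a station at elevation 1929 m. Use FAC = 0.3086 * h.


FAC = 0.3086 * h
= 0.3086 * 1929
= 595.2894 mGal

595.2894


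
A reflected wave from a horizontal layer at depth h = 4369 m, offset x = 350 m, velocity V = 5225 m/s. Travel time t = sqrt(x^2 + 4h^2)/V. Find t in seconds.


x^2 + 4h^2 = 350^2 + 4*4369^2 = 122500 + 76352644 = 76475144
sqrt(76475144) = 8745.0068
t = 8745.0068 / 5225 = 1.6737 s

1.6737


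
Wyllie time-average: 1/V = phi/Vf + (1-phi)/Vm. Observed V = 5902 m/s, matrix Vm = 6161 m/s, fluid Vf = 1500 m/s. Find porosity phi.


1/V - 1/Vm = 1/5902 - 1/6161 = 7.12e-06
1/Vf - 1/Vm = 1/1500 - 1/6161 = 0.00050436
phi = 7.12e-06 / 0.00050436 = 0.0141

0.0141


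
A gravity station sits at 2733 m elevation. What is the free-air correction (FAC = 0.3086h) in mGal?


FAC = 0.3086 * h
= 0.3086 * 2733
= 843.4038 mGal

843.4038


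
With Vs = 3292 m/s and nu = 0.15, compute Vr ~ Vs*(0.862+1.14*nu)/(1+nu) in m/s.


Numerator factor = 0.862 + 1.14*0.15 = 1.033
Denominator = 1 + 0.15 = 1.15
Vr = 3292 * 1.033 / 1.15 = 2957.07 m/s

2957.07


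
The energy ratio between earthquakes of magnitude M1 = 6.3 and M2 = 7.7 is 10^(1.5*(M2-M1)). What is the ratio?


M2 - M1 = 7.7 - 6.3 = 1.4
1.5 * 1.4 = 2.1
ratio = 10^2.1 = 125.89

125.89


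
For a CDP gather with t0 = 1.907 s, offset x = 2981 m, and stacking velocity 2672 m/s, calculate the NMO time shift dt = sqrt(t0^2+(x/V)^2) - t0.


x/Vnmo = 2981/2672 = 1.115644
(x/Vnmo)^2 = 1.244661
t0^2 = 3.636649
sqrt(3.636649 + 1.244661) = 2.209369
dt = 2.209369 - 1.907 = 0.302369

0.302369


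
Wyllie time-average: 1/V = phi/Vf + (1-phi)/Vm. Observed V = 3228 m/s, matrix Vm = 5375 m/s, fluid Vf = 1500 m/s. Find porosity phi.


1/V - 1/Vm = 1/3228 - 1/5375 = 0.00012374
1/Vf - 1/Vm = 1/1500 - 1/5375 = 0.00048062
phi = 0.00012374 / 0.00048062 = 0.2575

0.2575


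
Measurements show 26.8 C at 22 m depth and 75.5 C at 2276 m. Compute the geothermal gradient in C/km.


dT = 75.5 - 26.8 = 48.7 C
dz = 2276 - 22 = 2254 m
gradient = dT/dz * 1000 = 48.7/2254 * 1000 = 21.606 C/km

21.606


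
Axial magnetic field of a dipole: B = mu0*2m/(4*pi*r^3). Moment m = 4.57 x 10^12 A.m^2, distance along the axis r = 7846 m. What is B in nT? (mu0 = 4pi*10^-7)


m = 4.57 x 10^12 = 4570000000000 A.m^2
2m = 9140000000000 A.m^2
r^3 = 7846^3 = 482997531736
B = (4pi*10^-7) * 9140000000000 / (4*pi * 482997531736) * 1e9
= 11485662.741524 / 6069525989615.28 * 1e9
= 1892.3492 nT

1892.3492


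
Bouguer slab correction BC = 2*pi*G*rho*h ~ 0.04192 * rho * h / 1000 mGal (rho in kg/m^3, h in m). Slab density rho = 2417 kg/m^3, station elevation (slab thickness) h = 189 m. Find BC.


BC = 0.04192 * rho * h / 1000
= 0.04192 * 2417 * 189 / 1000
= 19.1496 mGal

19.1496


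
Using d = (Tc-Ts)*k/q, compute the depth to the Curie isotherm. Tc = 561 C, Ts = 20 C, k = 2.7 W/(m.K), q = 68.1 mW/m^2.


T_Curie - T_surf = 561 - 20 = 541 C
Convert q to W/m^2: 68.1 mW/m^2 = 0.0681 W/m^2
d = 541 * 2.7 / 0.0681 = 21449.34 m

21449.34


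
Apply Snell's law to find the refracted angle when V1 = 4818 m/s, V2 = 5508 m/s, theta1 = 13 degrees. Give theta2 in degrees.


sin(theta1) = sin(13 deg) = 0.224951
sin(theta2) = V2/V1 * sin(theta1) = 5508/4818 * 0.224951 = 0.257167
theta2 = arcsin(0.257167) = 14.902 degrees

14.902


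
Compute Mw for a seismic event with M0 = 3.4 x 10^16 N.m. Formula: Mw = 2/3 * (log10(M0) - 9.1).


log10(M0) = log10(3.4 x 10^16) = 16.5315
Mw = 2/3 * (16.5315 - 9.1)
= 2/3 * 7.4315
= 4.95

4.95


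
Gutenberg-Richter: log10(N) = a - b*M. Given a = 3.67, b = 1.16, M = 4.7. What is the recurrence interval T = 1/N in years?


log10(N) = 3.67 - 1.16*4.7 = -1.782
N = 10^-1.782 = 0.01652
T = 1/N = 1/0.01652 = 60.5341 years

60.5341


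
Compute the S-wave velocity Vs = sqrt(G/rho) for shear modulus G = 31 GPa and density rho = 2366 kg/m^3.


Convert G to Pa: G = 31e9 Pa
Compute G/rho = 31e9 / 2366 = 13102282.3331
Vs = sqrt(13102282.3331) = 3619.71 m/s

3619.71


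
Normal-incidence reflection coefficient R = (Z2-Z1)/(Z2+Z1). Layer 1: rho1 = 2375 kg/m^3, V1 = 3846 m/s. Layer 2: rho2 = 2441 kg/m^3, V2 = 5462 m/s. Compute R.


Z1 = 2375 * 3846 = 9134250
Z2 = 2441 * 5462 = 13332742
R = (13332742 - 9134250) / (13332742 + 9134250) = 4198492 / 22466992 = 0.1869

0.1869


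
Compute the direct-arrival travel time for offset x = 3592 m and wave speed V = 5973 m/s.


t = x / V
= 3592 / 5973
= 0.6014 s

0.6014


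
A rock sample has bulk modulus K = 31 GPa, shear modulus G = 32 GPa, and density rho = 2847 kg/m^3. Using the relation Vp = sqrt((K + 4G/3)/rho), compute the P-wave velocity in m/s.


First compute the effective modulus:
K + 4G/3 = 31e9 + 4*32e9/3 = 73666666666.67 Pa
Then divide by density:
73666666666.67 / 2847 = 25875190.2588 Pa/(kg/m^3)
Take the square root:
Vp = sqrt(25875190.2588) = 5086.77 m/s

5086.77


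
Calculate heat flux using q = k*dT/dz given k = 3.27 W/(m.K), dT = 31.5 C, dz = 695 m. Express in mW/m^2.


q = k * dT / dz * 1000
= 3.27 * 31.5 / 695 * 1000
= 0.148209 * 1000
= 148.2086 mW/m^2

148.2086


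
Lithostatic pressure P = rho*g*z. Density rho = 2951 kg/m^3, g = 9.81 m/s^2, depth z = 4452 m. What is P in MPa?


P = rho * g * z / 1e6
= 2951 * 9.81 * 4452 / 1e6
= 128882328.12 / 1e6
= 128.8823 MPa

128.8823


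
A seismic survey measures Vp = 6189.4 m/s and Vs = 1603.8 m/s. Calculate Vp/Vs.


Vp/Vs = 6189.4 / 1603.8
= 3.8592

3.8592


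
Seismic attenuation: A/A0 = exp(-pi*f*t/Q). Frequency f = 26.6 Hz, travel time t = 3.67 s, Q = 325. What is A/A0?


pi*f*t/Q = pi*26.6*3.67/325 = 0.943657
A/A0 = exp(-0.943657) = 0.389202

0.389202


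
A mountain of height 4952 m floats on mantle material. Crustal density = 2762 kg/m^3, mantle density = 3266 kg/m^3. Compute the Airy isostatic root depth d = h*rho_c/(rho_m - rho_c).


rho_m - rho_c = 3266 - 2762 = 504
d = 4952 * 2762 / 504
= 13677424 / 504
= 27137.75 m

27137.75


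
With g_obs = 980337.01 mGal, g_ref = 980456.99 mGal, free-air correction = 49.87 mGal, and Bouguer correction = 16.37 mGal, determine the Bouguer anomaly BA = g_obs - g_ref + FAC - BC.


BA = g_obs - g_ref + FAC - BC
= 980337.01 - 980456.99 + 49.87 - 16.37
= -86.48 mGal

-86.48


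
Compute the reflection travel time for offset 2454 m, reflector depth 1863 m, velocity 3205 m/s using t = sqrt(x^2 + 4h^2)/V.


x^2 + 4h^2 = 2454^2 + 4*1863^2 = 6022116 + 13883076 = 19905192
sqrt(19905192) = 4461.5235
t = 4461.5235 / 3205 = 1.3921 s

1.3921


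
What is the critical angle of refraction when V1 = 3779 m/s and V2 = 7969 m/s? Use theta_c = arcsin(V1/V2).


V1/V2 = 3779/7969 = 0.474213
theta_c = arcsin(0.474213) = 28.3081 degrees

28.3081


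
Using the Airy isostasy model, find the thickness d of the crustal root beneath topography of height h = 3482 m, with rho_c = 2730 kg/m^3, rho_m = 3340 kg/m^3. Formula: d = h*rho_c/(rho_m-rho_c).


rho_m - rho_c = 3340 - 2730 = 610
d = 3482 * 2730 / 610
= 9505860 / 610
= 15583.38 m

15583.38


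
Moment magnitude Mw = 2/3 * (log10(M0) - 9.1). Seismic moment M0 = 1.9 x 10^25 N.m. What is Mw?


log10(M0) = log10(1.9 x 10^25) = 25.2788
Mw = 2/3 * (25.2788 - 9.1)
= 2/3 * 16.1788
= 10.79

10.79


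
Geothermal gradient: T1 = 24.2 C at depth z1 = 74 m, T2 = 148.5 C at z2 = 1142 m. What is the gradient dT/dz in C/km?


dT = 148.5 - 24.2 = 124.3 C
dz = 1142 - 74 = 1068 m
gradient = dT/dz * 1000 = 124.3/1068 * 1000 = 116.3858 C/km

116.3858


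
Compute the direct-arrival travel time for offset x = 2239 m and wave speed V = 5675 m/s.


t = x / V
= 2239 / 5675
= 0.3945 s

0.3945


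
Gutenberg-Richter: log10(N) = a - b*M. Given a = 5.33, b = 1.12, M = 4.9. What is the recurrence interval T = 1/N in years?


log10(N) = 5.33 - 1.12*4.9 = -0.158
N = 10^-0.158 = 0.695024
T = 1/N = 1/0.695024 = 1.4388 years

1.4388


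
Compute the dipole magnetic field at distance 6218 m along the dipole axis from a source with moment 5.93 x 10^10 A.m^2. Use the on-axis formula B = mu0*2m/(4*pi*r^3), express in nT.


m = 5.93 x 10^10 = 59300000000 A.m^2
2m = 118600000000 A.m^2
r^3 = 6218^3 = 240409792232
B = (4pi*10^-7) * 118600000000 / (4*pi * 240409792232) * 1e9
= 149037.155486 / 3021078548508.4 * 1e9
= 49.3324 nT

49.3324


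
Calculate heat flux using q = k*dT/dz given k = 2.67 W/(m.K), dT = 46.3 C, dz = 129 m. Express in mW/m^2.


q = k * dT / dz * 1000
= 2.67 * 46.3 / 129 * 1000
= 0.958302 * 1000
= 958.3023 mW/m^2

958.3023


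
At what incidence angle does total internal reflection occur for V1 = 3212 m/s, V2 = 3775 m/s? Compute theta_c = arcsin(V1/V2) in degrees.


V1/V2 = 3212/3775 = 0.850861
theta_c = arcsin(0.850861) = 58.3054 degrees

58.3054


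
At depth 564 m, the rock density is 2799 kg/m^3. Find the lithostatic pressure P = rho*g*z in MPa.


P = rho * g * z / 1e6
= 2799 * 9.81 * 564 / 1e6
= 15486419.16 / 1e6
= 15.4864 MPa

15.4864


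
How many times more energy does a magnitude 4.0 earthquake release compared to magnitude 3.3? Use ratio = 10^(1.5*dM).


M2 - M1 = 4.0 - 3.3 = 0.7
1.5 * 0.7 = 1.05
ratio = 10^1.05 = 11.22

11.22


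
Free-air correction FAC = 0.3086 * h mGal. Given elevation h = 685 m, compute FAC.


FAC = 0.3086 * h
= 0.3086 * 685
= 211.391 mGal

211.391


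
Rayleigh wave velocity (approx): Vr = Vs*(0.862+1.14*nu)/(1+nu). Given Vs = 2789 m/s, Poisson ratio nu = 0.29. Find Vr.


Numerator factor = 0.862 + 1.14*0.29 = 1.1926
Denominator = 1 + 0.29 = 1.29
Vr = 2789 * 1.1926 / 1.29 = 2578.42 m/s

2578.42


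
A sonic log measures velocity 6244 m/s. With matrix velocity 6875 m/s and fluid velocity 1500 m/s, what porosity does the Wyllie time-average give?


1/V - 1/Vm = 1/6244 - 1/6875 = 1.47e-05
1/Vf - 1/Vm = 1/1500 - 1/6875 = 0.00052121
phi = 1.47e-05 / 0.00052121 = 0.0282

0.0282


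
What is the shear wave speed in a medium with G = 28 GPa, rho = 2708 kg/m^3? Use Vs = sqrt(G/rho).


Convert G to Pa: G = 28e9 Pa
Compute G/rho = 28e9 / 2708 = 10339734.1211
Vs = sqrt(10339734.1211) = 3215.55 m/s

3215.55


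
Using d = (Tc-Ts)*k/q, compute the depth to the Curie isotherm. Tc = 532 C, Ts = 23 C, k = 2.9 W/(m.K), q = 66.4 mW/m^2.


T_Curie - T_surf = 532 - 23 = 509 C
Convert q to W/m^2: 66.4 mW/m^2 = 0.0664 W/m^2
d = 509 * 2.9 / 0.0664 = 22230.42 m

22230.42


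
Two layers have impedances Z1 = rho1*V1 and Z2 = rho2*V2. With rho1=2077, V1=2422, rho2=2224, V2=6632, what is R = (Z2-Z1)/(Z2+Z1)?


Z1 = 2077 * 2422 = 5030494
Z2 = 2224 * 6632 = 14749568
R = (14749568 - 5030494) / (14749568 + 5030494) = 9719074 / 19780062 = 0.4914

0.4914


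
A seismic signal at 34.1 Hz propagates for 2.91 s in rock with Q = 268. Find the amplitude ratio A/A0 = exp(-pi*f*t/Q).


pi*f*t/Q = pi*34.1*2.91/268 = 1.163222
A/A0 = exp(-1.163222) = 0.312478

0.312478


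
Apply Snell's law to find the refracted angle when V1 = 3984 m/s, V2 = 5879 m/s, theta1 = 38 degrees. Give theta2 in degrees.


sin(theta1) = sin(38 deg) = 0.615661
sin(theta2) = V2/V1 * sin(theta1) = 5879/3984 * 0.615661 = 0.908502
theta2 = arcsin(0.908502) = 65.2992 degrees

65.2992


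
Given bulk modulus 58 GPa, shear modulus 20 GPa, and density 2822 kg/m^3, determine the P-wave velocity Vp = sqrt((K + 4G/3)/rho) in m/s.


First compute the effective modulus:
K + 4G/3 = 58e9 + 4*20e9/3 = 84666666666.67 Pa
Then divide by density:
84666666666.67 / 2822 = 30002362.3907 Pa/(kg/m^3)
Take the square root:
Vp = sqrt(30002362.3907) = 5477.44 m/s

5477.44


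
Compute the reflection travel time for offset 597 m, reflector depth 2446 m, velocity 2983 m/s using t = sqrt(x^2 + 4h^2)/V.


x^2 + 4h^2 = 597^2 + 4*2446^2 = 356409 + 23931664 = 24288073
sqrt(24288073) = 4928.2931
t = 4928.2931 / 2983 = 1.6521 s

1.6521


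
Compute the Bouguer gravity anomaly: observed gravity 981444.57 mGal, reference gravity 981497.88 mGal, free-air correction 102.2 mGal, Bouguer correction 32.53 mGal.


BA = g_obs - g_ref + FAC - BC
= 981444.57 - 981497.88 + 102.2 - 32.53
= 16.36 mGal

16.36


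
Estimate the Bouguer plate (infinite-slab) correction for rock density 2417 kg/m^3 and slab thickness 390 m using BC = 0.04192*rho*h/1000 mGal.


BC = 0.04192 * rho * h / 1000
= 0.04192 * 2417 * 390 / 1000
= 39.515 mGal

39.515


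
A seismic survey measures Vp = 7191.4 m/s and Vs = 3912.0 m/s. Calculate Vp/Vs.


Vp/Vs = 7191.4 / 3912.0
= 1.8383

1.8383


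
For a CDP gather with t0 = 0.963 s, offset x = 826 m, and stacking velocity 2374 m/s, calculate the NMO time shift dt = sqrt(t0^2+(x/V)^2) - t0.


x/Vnmo = 826/2374 = 0.347936
(x/Vnmo)^2 = 0.121059
t0^2 = 0.927369
sqrt(0.927369 + 0.121059) = 1.023928
dt = 1.023928 - 0.963 = 0.060928

0.060928


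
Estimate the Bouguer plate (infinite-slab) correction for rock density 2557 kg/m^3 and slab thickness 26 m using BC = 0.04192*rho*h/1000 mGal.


BC = 0.04192 * rho * h / 1000
= 0.04192 * 2557 * 26 / 1000
= 2.7869 mGal

2.7869


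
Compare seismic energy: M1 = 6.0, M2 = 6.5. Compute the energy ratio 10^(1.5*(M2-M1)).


M2 - M1 = 6.5 - 6.0 = 0.5
1.5 * 0.5 = 0.75
ratio = 10^0.75 = 5.62

5.62


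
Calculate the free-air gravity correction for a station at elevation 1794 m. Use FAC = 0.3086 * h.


FAC = 0.3086 * h
= 0.3086 * 1794
= 553.6284 mGal

553.6284


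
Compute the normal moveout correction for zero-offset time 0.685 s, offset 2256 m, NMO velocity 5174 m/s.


x/Vnmo = 2256/5174 = 0.436026
(x/Vnmo)^2 = 0.190119
t0^2 = 0.469225
sqrt(0.469225 + 0.190119) = 0.812
dt = 0.812 - 0.685 = 0.127

0.127


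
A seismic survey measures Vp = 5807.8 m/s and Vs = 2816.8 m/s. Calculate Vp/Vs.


Vp/Vs = 5807.8 / 2816.8
= 2.0618

2.0618


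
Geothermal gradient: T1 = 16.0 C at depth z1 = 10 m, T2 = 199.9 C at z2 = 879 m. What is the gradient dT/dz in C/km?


dT = 199.9 - 16.0 = 183.9 C
dz = 879 - 10 = 869 m
gradient = dT/dz * 1000 = 183.9/869 * 1000 = 211.6226 C/km

211.6226


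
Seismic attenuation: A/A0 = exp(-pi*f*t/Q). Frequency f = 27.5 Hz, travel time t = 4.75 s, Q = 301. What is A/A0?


pi*f*t/Q = pi*27.5*4.75/301 = 1.363357
A/A0 = exp(-1.363357) = 0.255801

0.255801


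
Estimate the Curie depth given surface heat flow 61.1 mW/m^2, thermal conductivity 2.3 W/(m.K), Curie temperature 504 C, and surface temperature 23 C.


T_Curie - T_surf = 504 - 23 = 481 C
Convert q to W/m^2: 61.1 mW/m^2 = 0.0611 W/m^2
d = 481 * 2.3 / 0.0611 = 18106.38 m

18106.38


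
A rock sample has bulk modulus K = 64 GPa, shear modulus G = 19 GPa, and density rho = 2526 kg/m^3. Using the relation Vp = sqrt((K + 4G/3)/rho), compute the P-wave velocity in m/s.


First compute the effective modulus:
K + 4G/3 = 64e9 + 4*19e9/3 = 89333333333.33 Pa
Then divide by density:
89333333333.33 / 2526 = 35365531.8026 Pa/(kg/m^3)
Take the square root:
Vp = sqrt(35365531.8026) = 5946.89 m/s

5946.89


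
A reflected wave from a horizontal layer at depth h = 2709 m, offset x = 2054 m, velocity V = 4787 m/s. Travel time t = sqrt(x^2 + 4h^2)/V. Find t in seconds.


x^2 + 4h^2 = 2054^2 + 4*2709^2 = 4218916 + 29354724 = 33573640
sqrt(33573640) = 5794.2765
t = 5794.2765 / 4787 = 1.2104 s

1.2104


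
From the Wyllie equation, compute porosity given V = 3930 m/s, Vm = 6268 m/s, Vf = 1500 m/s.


1/V - 1/Vm = 1/3930 - 1/6268 = 9.491e-05
1/Vf - 1/Vm = 1/1500 - 1/6268 = 0.00050713
phi = 9.491e-05 / 0.00050713 = 0.1872

0.1872


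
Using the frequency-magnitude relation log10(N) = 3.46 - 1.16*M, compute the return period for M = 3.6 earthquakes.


log10(N) = 3.46 - 1.16*3.6 = -0.716
N = 10^-0.716 = 0.192309
T = 1/N = 1/0.192309 = 5.2 years

5.2


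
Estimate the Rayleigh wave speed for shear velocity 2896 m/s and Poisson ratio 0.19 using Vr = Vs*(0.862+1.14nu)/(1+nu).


Numerator factor = 0.862 + 1.14*0.19 = 1.0786
Denominator = 1 + 0.19 = 1.19
Vr = 2896 * 1.0786 / 1.19 = 2624.9 m/s

2624.9


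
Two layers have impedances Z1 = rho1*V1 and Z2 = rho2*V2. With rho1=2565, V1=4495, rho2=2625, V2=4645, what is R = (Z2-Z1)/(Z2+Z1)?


Z1 = 2565 * 4495 = 11529675
Z2 = 2625 * 4645 = 12193125
R = (12193125 - 11529675) / (12193125 + 11529675) = 663450 / 23722800 = 0.028

0.028


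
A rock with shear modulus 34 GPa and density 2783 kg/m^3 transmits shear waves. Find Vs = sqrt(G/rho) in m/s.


Convert G to Pa: G = 34e9 Pa
Compute G/rho = 34e9 / 2783 = 12217031.9799
Vs = sqrt(12217031.9799) = 3495.29 m/s

3495.29


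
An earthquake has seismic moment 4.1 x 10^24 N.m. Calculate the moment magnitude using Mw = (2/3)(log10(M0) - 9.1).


log10(M0) = log10(4.1 x 10^24) = 24.6128
Mw = 2/3 * (24.6128 - 9.1)
= 2/3 * 15.5128
= 10.34

10.34


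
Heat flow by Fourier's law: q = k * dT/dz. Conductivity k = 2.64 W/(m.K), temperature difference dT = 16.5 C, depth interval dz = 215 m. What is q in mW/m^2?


q = k * dT / dz * 1000
= 2.64 * 16.5 / 215 * 1000
= 0.202605 * 1000
= 202.6047 mW/m^2

202.6047


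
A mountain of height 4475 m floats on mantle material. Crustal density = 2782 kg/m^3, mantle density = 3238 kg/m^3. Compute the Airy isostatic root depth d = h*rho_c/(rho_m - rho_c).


rho_m - rho_c = 3238 - 2782 = 456
d = 4475 * 2782 / 456
= 12449450 / 456
= 27301.43 m

27301.43


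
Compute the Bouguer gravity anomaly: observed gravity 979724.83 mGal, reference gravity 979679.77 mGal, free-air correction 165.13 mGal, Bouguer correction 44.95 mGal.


BA = g_obs - g_ref + FAC - BC
= 979724.83 - 979679.77 + 165.13 - 44.95
= 165.24 mGal

165.24


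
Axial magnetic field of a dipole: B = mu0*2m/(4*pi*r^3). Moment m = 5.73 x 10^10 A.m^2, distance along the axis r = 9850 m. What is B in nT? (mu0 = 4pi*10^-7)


m = 5.73 x 10^10 = 57300000000 A.m^2
2m = 114600000000 A.m^2
r^3 = 9850^3 = 955671625000
B = (4pi*10^-7) * 114600000000 / (4*pi * 955671625000) * 1e9
= 144010.607241 / 12009323825376.88 * 1e9
= 11.9916 nT

11.9916


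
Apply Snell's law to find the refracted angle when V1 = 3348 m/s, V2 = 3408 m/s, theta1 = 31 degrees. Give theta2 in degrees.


sin(theta1) = sin(31 deg) = 0.515038
sin(theta2) = V2/V1 * sin(theta1) = 3408/3348 * 0.515038 = 0.524268
theta2 = arcsin(0.524268) = 31.619 degrees

31.619


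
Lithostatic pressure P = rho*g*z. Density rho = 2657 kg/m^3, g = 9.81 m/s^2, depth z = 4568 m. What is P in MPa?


P = rho * g * z / 1e6
= 2657 * 9.81 * 4568 / 1e6
= 119065696.56 / 1e6
= 119.0657 MPa

119.0657


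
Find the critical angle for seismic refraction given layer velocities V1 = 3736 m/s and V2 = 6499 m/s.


V1/V2 = 3736/6499 = 0.574858
theta_c = arcsin(0.574858) = 35.0897 degrees

35.0897


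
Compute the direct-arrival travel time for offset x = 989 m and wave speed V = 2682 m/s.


t = x / V
= 989 / 2682
= 0.3688 s

0.3688


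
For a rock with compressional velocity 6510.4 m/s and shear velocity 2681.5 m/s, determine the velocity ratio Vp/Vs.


Vp/Vs = 6510.4 / 2681.5
= 2.4279

2.4279


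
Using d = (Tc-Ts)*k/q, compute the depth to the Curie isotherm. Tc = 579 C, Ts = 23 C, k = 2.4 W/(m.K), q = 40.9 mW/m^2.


T_Curie - T_surf = 579 - 23 = 556 C
Convert q to W/m^2: 40.9 mW/m^2 = 0.0409 W/m^2
d = 556 * 2.4 / 0.0409 = 32625.92 m

32625.92


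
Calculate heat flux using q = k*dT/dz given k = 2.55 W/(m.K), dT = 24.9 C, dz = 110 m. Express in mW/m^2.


q = k * dT / dz * 1000
= 2.55 * 24.9 / 110 * 1000
= 0.577227 * 1000
= 577.2273 mW/m^2

577.2273


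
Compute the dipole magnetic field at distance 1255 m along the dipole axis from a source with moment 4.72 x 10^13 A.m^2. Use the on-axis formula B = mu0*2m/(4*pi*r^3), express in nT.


m = 4.72 x 10^13 = 47200000000000 A.m^2
2m = 94400000000000 A.m^2
r^3 = 1255^3 = 1976656375
B = (4pi*10^-7) * 94400000000000 / (4*pi * 1976656375) * 1e9
= 118626538.599551 / 24839396585.49 * 1e9
= 4775741.56 nT

4775741.56


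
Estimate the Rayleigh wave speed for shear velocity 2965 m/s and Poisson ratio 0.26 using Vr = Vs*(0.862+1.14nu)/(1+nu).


Numerator factor = 0.862 + 1.14*0.26 = 1.1584
Denominator = 1 + 0.26 = 1.26
Vr = 2965 * 1.1584 / 1.26 = 2725.92 m/s

2725.92


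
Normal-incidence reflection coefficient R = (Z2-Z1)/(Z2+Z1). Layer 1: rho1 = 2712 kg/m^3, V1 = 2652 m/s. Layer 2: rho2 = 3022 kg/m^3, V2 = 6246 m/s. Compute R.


Z1 = 2712 * 2652 = 7192224
Z2 = 3022 * 6246 = 18875412
R = (18875412 - 7192224) / (18875412 + 7192224) = 11683188 / 26067636 = 0.4482

0.4482


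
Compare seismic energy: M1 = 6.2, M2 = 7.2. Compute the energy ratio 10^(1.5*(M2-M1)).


M2 - M1 = 7.2 - 6.2 = 1.0
1.5 * 1.0 = 1.5
ratio = 10^1.5 = 31.62

31.62


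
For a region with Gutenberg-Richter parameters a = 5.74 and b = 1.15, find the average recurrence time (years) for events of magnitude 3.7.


log10(N) = 5.74 - 1.15*3.7 = 1.485
N = 10^1.485 = 30.549211
T = 1/N = 1/30.549211 = 0.0327 years

0.0327


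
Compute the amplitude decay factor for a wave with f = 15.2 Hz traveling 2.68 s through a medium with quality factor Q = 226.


pi*f*t/Q = pi*15.2*2.68/226 = 0.566265
A/A0 = exp(-0.566265) = 0.567642

0.567642


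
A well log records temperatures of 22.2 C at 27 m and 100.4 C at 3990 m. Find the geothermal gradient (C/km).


dT = 100.4 - 22.2 = 78.2 C
dz = 3990 - 27 = 3963 m
gradient = dT/dz * 1000 = 78.2/3963 * 1000 = 19.7325 C/km

19.7325


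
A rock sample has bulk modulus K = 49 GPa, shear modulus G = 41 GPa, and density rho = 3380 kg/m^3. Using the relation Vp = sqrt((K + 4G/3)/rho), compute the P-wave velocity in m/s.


First compute the effective modulus:
K + 4G/3 = 49e9 + 4*41e9/3 = 103666666666.67 Pa
Then divide by density:
103666666666.67 / 3380 = 30670611.4398 Pa/(kg/m^3)
Take the square root:
Vp = sqrt(30670611.4398) = 5538.11 m/s

5538.11


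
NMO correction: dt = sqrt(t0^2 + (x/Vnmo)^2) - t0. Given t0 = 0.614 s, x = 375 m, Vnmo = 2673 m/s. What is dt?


x/Vnmo = 375/2673 = 0.140292
(x/Vnmo)^2 = 0.019682
t0^2 = 0.376996
sqrt(0.376996 + 0.019682) = 0.629824
dt = 0.629824 - 0.614 = 0.015824

0.015824


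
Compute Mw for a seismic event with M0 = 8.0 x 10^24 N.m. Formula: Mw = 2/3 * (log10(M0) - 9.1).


log10(M0) = log10(8.0 x 10^24) = 24.9031
Mw = 2/3 * (24.9031 - 9.1)
= 2/3 * 15.8031
= 10.54

10.54


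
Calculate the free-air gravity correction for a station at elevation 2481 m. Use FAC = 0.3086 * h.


FAC = 0.3086 * h
= 0.3086 * 2481
= 765.6366 mGal

765.6366


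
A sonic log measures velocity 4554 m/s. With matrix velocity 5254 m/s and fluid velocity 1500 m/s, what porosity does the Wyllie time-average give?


1/V - 1/Vm = 1/4554 - 1/5254 = 2.926e-05
1/Vf - 1/Vm = 1/1500 - 1/5254 = 0.00047634
phi = 2.926e-05 / 0.00047634 = 0.0614

0.0614


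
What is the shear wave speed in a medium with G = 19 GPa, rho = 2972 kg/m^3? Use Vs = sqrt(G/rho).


Convert G to Pa: G = 19e9 Pa
Compute G/rho = 19e9 / 2972 = 6393001.3459
Vs = sqrt(6393001.3459) = 2528.44 m/s

2528.44


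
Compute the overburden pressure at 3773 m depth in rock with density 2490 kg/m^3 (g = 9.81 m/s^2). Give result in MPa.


P = rho * g * z / 1e6
= 2490 * 9.81 * 3773 / 1e6
= 92162693.7 / 1e6
= 92.1627 MPa

92.1627


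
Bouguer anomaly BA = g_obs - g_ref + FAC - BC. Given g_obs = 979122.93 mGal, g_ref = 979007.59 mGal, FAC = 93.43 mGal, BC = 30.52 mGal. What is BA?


BA = g_obs - g_ref + FAC - BC
= 979122.93 - 979007.59 + 93.43 - 30.52
= 178.25 mGal

178.25


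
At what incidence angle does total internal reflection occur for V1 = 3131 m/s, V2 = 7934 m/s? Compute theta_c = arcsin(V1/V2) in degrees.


V1/V2 = 3131/7934 = 0.394631
theta_c = arcsin(0.394631) = 23.2429 degrees

23.2429


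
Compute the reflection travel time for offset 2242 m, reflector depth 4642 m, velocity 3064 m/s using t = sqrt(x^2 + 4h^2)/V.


x^2 + 4h^2 = 2242^2 + 4*4642^2 = 5026564 + 86192656 = 91219220
sqrt(91219220) = 9550.8754
t = 9550.8754 / 3064 = 3.1171 s

3.1171


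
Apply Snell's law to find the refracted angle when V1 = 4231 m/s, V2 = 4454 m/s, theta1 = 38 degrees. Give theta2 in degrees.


sin(theta1) = sin(38 deg) = 0.615661
sin(theta2) = V2/V1 * sin(theta1) = 4454/4231 * 0.615661 = 0.648111
theta2 = arcsin(0.648111) = 40.3993 degrees

40.3993


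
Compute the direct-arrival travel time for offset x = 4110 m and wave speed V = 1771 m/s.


t = x / V
= 4110 / 1771
= 2.3207 s

2.3207


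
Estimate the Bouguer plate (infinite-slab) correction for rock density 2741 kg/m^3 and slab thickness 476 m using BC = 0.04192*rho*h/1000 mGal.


BC = 0.04192 * rho * h / 1000
= 0.04192 * 2741 * 476 / 1000
= 54.6937 mGal

54.6937


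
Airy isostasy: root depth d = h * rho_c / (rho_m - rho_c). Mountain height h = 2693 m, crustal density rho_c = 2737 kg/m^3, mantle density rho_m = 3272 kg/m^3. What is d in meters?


rho_m - rho_c = 3272 - 2737 = 535
d = 2693 * 2737 / 535
= 7370741 / 535
= 13777.09 m

13777.09


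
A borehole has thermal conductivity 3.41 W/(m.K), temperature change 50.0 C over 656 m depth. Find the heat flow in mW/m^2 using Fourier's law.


q = k * dT / dz * 1000
= 3.41 * 50.0 / 656 * 1000
= 0.259909 * 1000
= 259.9085 mW/m^2

259.9085


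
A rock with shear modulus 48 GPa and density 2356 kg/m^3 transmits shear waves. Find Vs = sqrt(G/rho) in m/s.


Convert G to Pa: G = 48e9 Pa
Compute G/rho = 48e9 / 2356 = 20373514.4312
Vs = sqrt(20373514.4312) = 4513.7 m/s

4513.7


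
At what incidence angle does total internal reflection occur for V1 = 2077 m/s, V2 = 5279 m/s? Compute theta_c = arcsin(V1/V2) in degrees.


V1/V2 = 2077/5279 = 0.393446
theta_c = arcsin(0.393446) = 23.1691 degrees

23.1691


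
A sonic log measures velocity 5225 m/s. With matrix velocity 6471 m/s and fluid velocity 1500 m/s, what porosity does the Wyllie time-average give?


1/V - 1/Vm = 1/5225 - 1/6471 = 3.685e-05
1/Vf - 1/Vm = 1/1500 - 1/6471 = 0.00051213
phi = 3.685e-05 / 0.00051213 = 0.072

0.072


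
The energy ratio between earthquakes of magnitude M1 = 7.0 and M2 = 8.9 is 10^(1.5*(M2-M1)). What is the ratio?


M2 - M1 = 8.9 - 7.0 = 1.9
1.5 * 1.9 = 2.85
ratio = 10^2.85 = 707.95

707.95


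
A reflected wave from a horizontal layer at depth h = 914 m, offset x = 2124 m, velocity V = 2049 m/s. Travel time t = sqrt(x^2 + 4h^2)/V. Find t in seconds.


x^2 + 4h^2 = 2124^2 + 4*914^2 = 4511376 + 3341584 = 7852960
sqrt(7852960) = 2802.3133
t = 2802.3133 / 2049 = 1.3676 s

1.3676


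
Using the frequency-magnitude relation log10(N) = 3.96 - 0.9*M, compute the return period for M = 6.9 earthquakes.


log10(N) = 3.96 - 0.9*6.9 = -2.25
N = 10^-2.25 = 0.005623
T = 1/N = 1/0.005623 = 177.8279 years

177.8279


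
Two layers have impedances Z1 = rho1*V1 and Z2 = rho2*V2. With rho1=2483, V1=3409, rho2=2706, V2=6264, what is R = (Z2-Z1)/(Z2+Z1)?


Z1 = 2483 * 3409 = 8464547
Z2 = 2706 * 6264 = 16950384
R = (16950384 - 8464547) / (16950384 + 8464547) = 8485837 / 25414931 = 0.3339

0.3339


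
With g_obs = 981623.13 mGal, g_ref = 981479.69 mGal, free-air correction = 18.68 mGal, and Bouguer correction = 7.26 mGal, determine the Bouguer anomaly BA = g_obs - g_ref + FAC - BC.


BA = g_obs - g_ref + FAC - BC
= 981623.13 - 981479.69 + 18.68 - 7.26
= 154.86 mGal

154.86


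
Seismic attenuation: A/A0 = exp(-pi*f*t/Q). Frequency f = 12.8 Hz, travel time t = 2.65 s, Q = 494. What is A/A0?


pi*f*t/Q = pi*12.8*2.65/494 = 0.215714
A/A0 = exp(-0.215714) = 0.805966

0.805966


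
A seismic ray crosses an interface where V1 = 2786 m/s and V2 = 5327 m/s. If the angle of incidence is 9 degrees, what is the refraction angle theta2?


sin(theta1) = sin(9 deg) = 0.156434
sin(theta2) = V2/V1 * sin(theta1) = 5327/2786 * 0.156434 = 0.299112
theta2 = arcsin(0.299112) = 17.4043 degrees

17.4043


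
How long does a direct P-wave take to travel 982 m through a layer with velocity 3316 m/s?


t = x / V
= 982 / 3316
= 0.2961 s

0.2961


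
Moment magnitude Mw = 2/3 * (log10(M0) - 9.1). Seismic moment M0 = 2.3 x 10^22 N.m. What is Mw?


log10(M0) = log10(2.3 x 10^22) = 22.3617
Mw = 2/3 * (22.3617 - 9.1)
= 2/3 * 13.2617
= 8.84

8.84


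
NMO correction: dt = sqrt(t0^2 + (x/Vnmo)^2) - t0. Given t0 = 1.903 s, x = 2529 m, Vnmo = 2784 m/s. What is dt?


x/Vnmo = 2529/2784 = 0.908405
(x/Vnmo)^2 = 0.8252
t0^2 = 3.621409
sqrt(3.621409 + 0.8252) = 2.108698
dt = 2.108698 - 1.903 = 0.205698

0.205698


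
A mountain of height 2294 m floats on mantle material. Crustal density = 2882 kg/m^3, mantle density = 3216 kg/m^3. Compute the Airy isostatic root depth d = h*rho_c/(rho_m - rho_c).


rho_m - rho_c = 3216 - 2882 = 334
d = 2294 * 2882 / 334
= 6611308 / 334
= 19794.34 m

19794.34


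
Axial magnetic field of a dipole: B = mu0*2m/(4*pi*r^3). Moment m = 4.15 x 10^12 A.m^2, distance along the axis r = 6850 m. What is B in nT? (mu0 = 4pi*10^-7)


m = 4.15 x 10^12 = 4150000000000 A.m^2
2m = 8300000000000 A.m^2
r^3 = 6850^3 = 321419125000
B = (4pi*10^-7) * 8300000000000 / (4*pi * 321419125000) * 1e9
= 10430087.609918 / 4039071847293.04 * 1e9
= 2582.2981 nT

2582.2981
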